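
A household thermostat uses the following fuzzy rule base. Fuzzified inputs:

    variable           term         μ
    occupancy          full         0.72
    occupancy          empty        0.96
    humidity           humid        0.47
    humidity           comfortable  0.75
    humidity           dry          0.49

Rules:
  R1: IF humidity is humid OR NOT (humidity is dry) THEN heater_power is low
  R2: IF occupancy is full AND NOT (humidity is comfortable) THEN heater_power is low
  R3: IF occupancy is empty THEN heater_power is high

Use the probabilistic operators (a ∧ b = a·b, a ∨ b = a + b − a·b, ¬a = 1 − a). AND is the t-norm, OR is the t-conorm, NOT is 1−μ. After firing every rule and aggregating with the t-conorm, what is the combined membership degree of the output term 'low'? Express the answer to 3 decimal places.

R1: humid=0.47, ¬dry=1−0.49=0.51; OR[a + b − a·b] → w = 0.7403
R2: full=0.72, ¬comfortable=1−0.75=0.25; AND[a·b] → w = 0.1800
R3: empty=0.96 → w = 0.9600
Rules with consequent 'low': {R1, R2} → strengths 0.7403, 0.1800
Aggregate via t-conorm [a + b − a·b]: 0.7870

0.787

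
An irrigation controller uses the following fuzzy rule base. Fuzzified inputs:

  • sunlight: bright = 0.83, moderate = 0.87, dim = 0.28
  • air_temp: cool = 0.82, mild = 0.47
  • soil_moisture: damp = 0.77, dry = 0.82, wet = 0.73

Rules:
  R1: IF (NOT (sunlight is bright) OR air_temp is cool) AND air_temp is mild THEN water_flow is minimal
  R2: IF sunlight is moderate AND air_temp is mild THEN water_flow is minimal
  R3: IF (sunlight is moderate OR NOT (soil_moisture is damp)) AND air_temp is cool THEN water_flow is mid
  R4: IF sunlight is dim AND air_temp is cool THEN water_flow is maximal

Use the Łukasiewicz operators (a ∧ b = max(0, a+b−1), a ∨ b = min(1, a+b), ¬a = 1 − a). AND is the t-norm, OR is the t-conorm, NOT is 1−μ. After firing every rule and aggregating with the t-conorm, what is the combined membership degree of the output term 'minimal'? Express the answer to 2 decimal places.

R1: (¬bright=1−0.83=0.17 OR cool=0.82) = 0.99; AND[max(0, a+b−1)] with mild=0.47 → w = 0.46
R2: moderate=0.87, mild=0.47; AND[max(0, a+b−1)] → w = 0.34
R3: (moderate=0.87 OR ¬damp=1−0.77=0.23) = 1.00; AND[max(0, a+b−1)] with cool=0.82 → w = 0.82
R4: dim=0.28, cool=0.82; AND[max(0, a+b−1)] → w = 0.10
Rules with consequent 'minimal': {R1, R2} → strengths 0.46, 0.34
Aggregate via t-conorm [min(1, a+b)]: 0.80

0.80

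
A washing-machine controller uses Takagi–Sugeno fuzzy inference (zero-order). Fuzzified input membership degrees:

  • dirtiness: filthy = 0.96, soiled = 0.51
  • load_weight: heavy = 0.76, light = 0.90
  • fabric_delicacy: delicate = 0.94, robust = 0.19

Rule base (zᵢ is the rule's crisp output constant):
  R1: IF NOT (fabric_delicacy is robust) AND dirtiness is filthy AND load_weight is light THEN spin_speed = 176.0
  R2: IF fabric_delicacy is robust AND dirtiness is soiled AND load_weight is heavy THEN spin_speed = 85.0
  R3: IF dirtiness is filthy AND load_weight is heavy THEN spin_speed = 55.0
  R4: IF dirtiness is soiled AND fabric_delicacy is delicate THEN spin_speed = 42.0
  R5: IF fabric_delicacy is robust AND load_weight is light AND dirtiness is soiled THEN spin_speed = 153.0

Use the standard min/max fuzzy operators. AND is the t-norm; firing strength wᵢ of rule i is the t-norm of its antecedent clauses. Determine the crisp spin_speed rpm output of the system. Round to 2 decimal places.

R1 (z=176.0): ¬robust=1−0.19=0.81, filthy=0.96, light=0.90; AND[min(a, b)] → w = 0.81
R2 (z=85.0): robust=0.19, soiled=0.51, heavy=0.76; AND[min(a, b)] → w = 0.19
R3 (z=55.0): filthy=0.96, heavy=0.76; AND[min(a, b)] → w = 0.76
R4 (z=42.0): soiled=0.51, delicate=0.94; AND[min(a, b)] → w = 0.51
R5 (z=153.0): robust=0.19, light=0.90, soiled=0.51; AND[min(a, b)] → w = 0.19
Weighted average = (0.81·176.0 + 0.19·85.0 + 0.76·55.0 + 0.51·42.0 + 0.19·153.0) / (0.81 + 0.19 + 0.76 + 0.51 + 0.19)
  = 251.0000 / 2.4600 = 102.03

102.03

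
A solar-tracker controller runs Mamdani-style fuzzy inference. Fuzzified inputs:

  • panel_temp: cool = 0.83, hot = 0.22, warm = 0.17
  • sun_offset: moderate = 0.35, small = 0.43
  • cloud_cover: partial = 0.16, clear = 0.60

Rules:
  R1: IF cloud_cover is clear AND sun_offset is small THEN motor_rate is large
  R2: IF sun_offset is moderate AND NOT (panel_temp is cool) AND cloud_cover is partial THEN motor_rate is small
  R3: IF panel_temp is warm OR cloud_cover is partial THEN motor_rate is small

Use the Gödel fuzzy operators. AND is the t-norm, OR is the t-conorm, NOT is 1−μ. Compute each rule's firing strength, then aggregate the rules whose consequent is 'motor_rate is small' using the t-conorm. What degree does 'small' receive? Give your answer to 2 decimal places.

R1: clear=0.60, small=0.43; AND[min(a, b)] → w = 0.43
R2: moderate=0.35, ¬cool=1−0.83=0.17, partial=0.16; AND[min(a, b)] → w = 0.16
R3: warm=0.17, partial=0.16; OR[max(a, b)] → w = 0.17
Rules with consequent 'small': {R2, R3} → strengths 0.16, 0.17
Aggregate via t-conorm [max(a, b)]: 0.17

0.17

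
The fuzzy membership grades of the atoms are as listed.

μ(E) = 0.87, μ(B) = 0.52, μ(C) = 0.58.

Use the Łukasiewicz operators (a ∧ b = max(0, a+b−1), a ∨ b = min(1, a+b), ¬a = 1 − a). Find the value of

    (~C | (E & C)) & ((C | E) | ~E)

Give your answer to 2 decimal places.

0.87

~C = 1 − 0.58 = 0.42
E & C = max(0, a+b−1) on (0.87, 0.58) = 0.45
~C | (E & C) = min(1, a+b) on (0.42, 0.45) = 0.87
C | E = min(1, a+b) on (0.58, 0.87) = 1.00
~E = 1 − 0.87 = 0.13
(C | E) | ~E = min(1, a+b) on (1.00, 0.13) = 1.00
(~C | (E & C)) & ((C | E) | ~E) = max(0, a+b−1) on (0.87, 1.00) = 0.87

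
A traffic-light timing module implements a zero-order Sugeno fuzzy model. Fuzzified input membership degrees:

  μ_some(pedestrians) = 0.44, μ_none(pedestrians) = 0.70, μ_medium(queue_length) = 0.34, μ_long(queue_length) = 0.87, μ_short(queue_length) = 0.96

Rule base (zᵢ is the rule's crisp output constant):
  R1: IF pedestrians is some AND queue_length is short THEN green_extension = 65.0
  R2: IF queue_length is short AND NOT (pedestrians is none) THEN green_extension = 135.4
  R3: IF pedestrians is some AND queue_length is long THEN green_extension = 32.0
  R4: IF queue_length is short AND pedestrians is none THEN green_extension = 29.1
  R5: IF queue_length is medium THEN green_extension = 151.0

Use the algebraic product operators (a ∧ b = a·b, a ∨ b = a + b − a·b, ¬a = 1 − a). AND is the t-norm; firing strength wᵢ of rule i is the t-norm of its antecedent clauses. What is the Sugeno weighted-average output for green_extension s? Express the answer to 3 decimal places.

R1 (z=65.0): some=0.44, short=0.96; AND[a·b] → w = 0.4224
R2 (z=135.4): short=0.96, ¬none=1−0.70=0.30; AND[a·b] → w = 0.2880
R3 (z=32.0): some=0.44, long=0.87; AND[a·b] → w = 0.3828
R4 (z=29.1): short=0.96, none=0.70; AND[a·b] → w = 0.6720
R5 (z=151.0): medium=0.34 → w = 0.3400
Weighted average = (0.4224·65.0 + 0.2880·135.4 + 0.3828·32.0 + 0.6720·29.1 + 0.3400·151.0) / (0.4224 + 0.2880 + 0.3828 + 0.6720 + 0.3400)
  = 149.5960 / 2.1052 = 71.060

71.060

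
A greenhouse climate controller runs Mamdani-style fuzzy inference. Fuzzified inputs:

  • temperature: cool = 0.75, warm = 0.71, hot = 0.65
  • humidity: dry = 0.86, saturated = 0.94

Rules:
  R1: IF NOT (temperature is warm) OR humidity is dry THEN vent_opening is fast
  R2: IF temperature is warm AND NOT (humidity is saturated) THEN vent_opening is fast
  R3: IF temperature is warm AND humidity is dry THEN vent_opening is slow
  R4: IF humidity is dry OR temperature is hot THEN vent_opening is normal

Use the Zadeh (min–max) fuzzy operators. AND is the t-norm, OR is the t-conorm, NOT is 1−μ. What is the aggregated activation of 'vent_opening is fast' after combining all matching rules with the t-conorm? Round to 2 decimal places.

R1: ¬warm=1−0.71=0.29, dry=0.86; OR[max(a, b)] → w = 0.86
R2: warm=0.71, ¬saturated=1−0.94=0.06; AND[min(a, b)] → w = 0.06
R3: warm=0.71, dry=0.86; AND[min(a, b)] → w = 0.71
R4: dry=0.86, hot=0.65; OR[max(a, b)] → w = 0.86
Rules with consequent 'fast': {R1, R2} → strengths 0.86, 0.06
Aggregate via t-conorm [max(a, b)]: 0.86

0.86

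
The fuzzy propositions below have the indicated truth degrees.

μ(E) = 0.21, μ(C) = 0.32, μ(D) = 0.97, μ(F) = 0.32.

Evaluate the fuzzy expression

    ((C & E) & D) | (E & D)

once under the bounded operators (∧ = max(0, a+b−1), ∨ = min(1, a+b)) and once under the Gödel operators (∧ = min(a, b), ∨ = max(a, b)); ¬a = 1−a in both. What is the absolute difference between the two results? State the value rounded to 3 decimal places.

Under bounded:
  C & E = max(0, a+b−1) on (0.32, 0.21) = 0.00
  (C & E) & D = max(0, a+b−1) on (0.00, 0.97) = 0.00
  E & D = max(0, a+b−1) on (0.21, 0.97) = 0.18
  ((C & E) & D) | (E & D) = min(1, a+b) on (0.00, 0.18) = 0.18
  → value = 0.1800
Under Gödel:
  C & E = min(a, b) on (0.32, 0.21) = 0.21
  (C & E) & D = min(a, b) on (0.21, 0.97) = 0.21
  E & D = min(a, b) on (0.21, 0.97) = 0.21
  ((C & E) & D) | (E & D) = max(a, b) on (0.21, 0.21) = 0.21
  → value = 0.2100
|0.1800 − 0.2100| = 0.030

0.030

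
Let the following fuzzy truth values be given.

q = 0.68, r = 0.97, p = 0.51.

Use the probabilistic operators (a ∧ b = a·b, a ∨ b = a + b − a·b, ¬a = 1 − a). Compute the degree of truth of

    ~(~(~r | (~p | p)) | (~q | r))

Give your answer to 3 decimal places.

0.015

~r = 1 − 0.9700 = 0.0300
~p = 1 − 0.5100 = 0.4900
~p | p = a + b − a·b on (0.4900, 0.5100) = 0.7501
~r | (~p | p) = a + b − a·b on (0.0300, 0.7501) = 0.7576
~(~r | (~p | p)) = 1 − 0.7576 = 0.2424
~q = 1 − 0.6800 = 0.3200
~q | r = a + b − a·b on (0.3200, 0.9700) = 0.9796
~(~r | (~p | p)) | (~q | r) = a + b − a·b on (0.2424, 0.9796) = 0.9845
~(~(~r | (~p | p)) | (~q | r)) = 1 − 0.9845 = 0.0155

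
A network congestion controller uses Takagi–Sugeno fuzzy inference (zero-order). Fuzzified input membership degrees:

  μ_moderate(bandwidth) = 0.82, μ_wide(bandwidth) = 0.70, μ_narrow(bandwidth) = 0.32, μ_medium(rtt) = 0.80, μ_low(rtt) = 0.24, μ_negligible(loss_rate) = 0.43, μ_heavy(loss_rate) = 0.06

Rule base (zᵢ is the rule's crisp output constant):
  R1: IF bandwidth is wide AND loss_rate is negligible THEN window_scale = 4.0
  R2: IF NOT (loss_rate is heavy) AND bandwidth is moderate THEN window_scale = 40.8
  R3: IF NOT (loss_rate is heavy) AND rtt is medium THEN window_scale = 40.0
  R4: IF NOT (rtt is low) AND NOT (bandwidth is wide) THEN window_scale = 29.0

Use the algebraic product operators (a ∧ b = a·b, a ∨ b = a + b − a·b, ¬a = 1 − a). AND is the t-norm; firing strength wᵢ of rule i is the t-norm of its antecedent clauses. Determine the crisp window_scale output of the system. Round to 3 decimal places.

R1 (z=4.0): wide=0.70, negligible=0.43; AND[a·b] → w = 0.3010
R2 (z=40.8): ¬heavy=1−0.06=0.94, moderate=0.82; AND[a·b] → w = 0.7708
R3 (z=40.0): ¬heavy=1−0.06=0.94, medium=0.80; AND[a·b] → w = 0.7520
R4 (z=29.0): ¬low=1−0.24=0.76, ¬wide=1−0.70=0.30; AND[a·b] → w = 0.2280
Weighted average = (0.3010·4.0 + 0.7708·40.8 + 0.7520·40.0 + 0.2280·29.0) / (0.3010 + 0.7708 + 0.7520 + 0.2280)
  = 69.3446 / 2.0518 = 33.797

33.797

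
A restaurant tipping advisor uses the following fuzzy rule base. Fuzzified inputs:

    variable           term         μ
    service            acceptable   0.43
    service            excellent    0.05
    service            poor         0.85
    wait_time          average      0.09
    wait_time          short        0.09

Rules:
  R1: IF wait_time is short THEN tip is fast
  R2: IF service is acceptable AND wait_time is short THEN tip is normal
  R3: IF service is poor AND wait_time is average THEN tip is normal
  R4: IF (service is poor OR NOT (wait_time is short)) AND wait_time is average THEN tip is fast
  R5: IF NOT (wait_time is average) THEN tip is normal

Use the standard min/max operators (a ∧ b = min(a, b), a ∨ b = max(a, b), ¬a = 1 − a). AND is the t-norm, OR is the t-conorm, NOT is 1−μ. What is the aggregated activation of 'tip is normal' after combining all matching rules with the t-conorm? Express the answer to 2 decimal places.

0.91

R1: short=0.09 → w = 0.09
R2: acceptable=0.43, short=0.09; AND[min(a, b)] → w = 0.09
R3: poor=0.85, average=0.09; AND[min(a, b)] → w = 0.09
R4: (poor=0.85 OR ¬short=1−0.09=0.91) = 0.91; AND[min(a, b)] with average=0.09 → w = 0.09
R5: ¬average=1−0.09=0.91 → w = 0.91
Rules with consequent 'normal': {R2, R3, R5} → strengths 0.09, 0.09, 0.91
Aggregate via t-conorm [max(a, b)]: 0.91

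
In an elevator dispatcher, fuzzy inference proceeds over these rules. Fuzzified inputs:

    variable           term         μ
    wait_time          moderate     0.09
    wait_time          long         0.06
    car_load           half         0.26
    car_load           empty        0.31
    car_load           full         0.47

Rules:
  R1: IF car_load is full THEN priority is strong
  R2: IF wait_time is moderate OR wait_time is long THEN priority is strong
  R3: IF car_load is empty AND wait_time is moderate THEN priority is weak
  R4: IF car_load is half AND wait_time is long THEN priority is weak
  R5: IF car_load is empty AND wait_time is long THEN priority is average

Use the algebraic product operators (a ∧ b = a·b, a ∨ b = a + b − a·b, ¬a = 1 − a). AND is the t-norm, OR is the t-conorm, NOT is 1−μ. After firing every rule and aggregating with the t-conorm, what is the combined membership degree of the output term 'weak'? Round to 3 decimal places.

0.043

R1: full=0.47 → w = 0.4700
R2: moderate=0.09, long=0.06; OR[a + b − a·b] → w = 0.1446
R3: empty=0.31, moderate=0.09; AND[a·b] → w = 0.0279
R4: half=0.26, long=0.06; AND[a·b] → w = 0.0156
R5: empty=0.31, long=0.06; AND[a·b] → w = 0.0186
Rules with consequent 'weak': {R3, R4} → strengths 0.0279, 0.0156
Aggregate via t-conorm [a + b − a·b]: 0.0431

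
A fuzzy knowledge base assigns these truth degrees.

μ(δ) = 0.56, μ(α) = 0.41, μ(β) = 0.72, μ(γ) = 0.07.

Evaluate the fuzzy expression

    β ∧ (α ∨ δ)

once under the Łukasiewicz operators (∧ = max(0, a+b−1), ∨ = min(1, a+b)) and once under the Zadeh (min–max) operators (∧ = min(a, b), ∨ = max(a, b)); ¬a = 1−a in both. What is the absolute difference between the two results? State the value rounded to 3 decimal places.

Under Łukasiewicz:
  α ∨ δ = min(1, a+b) on (0.41, 0.56) = 0.97
  β ∧ (α ∨ δ) = max(0, a+b−1) on (0.72, 0.97) = 0.69
  → value = 0.6900
Under Zadeh (min–max):
  α ∨ δ = max(a, b) on (0.41, 0.56) = 0.56
  β ∧ (α ∨ δ) = min(a, b) on (0.72, 0.56) = 0.56
  → value = 0.5600
|0.6900 − 0.5600| = 0.130

0.130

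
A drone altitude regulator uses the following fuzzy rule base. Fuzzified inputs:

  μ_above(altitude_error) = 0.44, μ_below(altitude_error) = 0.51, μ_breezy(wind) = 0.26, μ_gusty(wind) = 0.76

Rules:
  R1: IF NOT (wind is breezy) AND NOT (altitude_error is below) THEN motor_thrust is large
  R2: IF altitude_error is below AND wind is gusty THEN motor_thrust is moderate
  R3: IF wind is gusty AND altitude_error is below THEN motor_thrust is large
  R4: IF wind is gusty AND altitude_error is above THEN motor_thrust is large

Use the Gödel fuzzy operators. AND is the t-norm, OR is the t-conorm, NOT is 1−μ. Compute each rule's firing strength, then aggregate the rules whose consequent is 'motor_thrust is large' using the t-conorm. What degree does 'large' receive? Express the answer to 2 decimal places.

R1: ¬breezy=1−0.26=0.74, ¬below=1−0.51=0.49; AND[min(a, b)] → w = 0.49
R2: below=0.51, gusty=0.76; AND[min(a, b)] → w = 0.51
R3: gusty=0.76, below=0.51; AND[min(a, b)] → w = 0.51
R4: gusty=0.76, above=0.44; AND[min(a, b)] → w = 0.44
Rules with consequent 'large': {R1, R3, R4} → strengths 0.49, 0.51, 0.44
Aggregate via t-conorm [max(a, b)]: 0.51

0.51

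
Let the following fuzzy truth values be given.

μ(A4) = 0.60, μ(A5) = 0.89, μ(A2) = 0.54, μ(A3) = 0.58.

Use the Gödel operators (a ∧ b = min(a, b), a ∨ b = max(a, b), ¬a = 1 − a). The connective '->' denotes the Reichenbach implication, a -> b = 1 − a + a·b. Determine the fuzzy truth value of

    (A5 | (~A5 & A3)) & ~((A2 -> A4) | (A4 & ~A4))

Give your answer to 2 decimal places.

~A5 = 1 − 0.89 = 0.11
~A5 & A3 = min(a, b) on (0.11, 0.58) = 0.11
A5 | (~A5 & A3) = max(a, b) on (0.89, 0.11) = 0.89
A2 -> A4  [Reichenbach: 1 − a + a·b] with a=0.54, b=0.60 → 0.78
~A4 = 1 − 0.60 = 0.40
A4 & ~A4 = min(a, b) on (0.60, 0.40) = 0.40
(A2 -> A4) | (A4 & ~A4) = max(a, b) on (0.78, 0.40) = 0.78
~((A2 -> A4) | (A4 & ~A4)) = 1 − 0.78 = 0.22
(A5 | (~A5 & A3)) & ~((A2 -> A4) | (A4 & ~A4)) = min(a, b) on (0.89, 0.22) = 0.22

0.22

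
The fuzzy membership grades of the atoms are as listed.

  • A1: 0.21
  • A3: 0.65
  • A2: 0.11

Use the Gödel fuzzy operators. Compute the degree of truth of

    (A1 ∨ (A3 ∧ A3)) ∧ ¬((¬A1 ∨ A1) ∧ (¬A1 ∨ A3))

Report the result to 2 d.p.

0.21

A3 ∧ A3 = min(a, b) on (0.65, 0.65) = 0.65
A1 ∨ (A3 ∧ A3) = max(a, b) on (0.21, 0.65) = 0.65
¬A1 = 1 − 0.21 = 0.79
¬A1 ∨ A1 = max(a, b) on (0.79, 0.21) = 0.79
¬A1 = 1 − 0.21 = 0.79
¬A1 ∨ A3 = max(a, b) on (0.79, 0.65) = 0.79
(¬A1 ∨ A1) ∧ (¬A1 ∨ A3) = min(a, b) on (0.79, 0.79) = 0.79
¬((¬A1 ∨ A1) ∧ (¬A1 ∨ A3)) = 1 − 0.79 = 0.21
(A1 ∨ (A3 ∧ A3)) ∧ ¬((¬A1 ∨ A1) ∧ (¬A1 ∨ A3)) = min(a, b) on (0.65, 0.21) = 0.21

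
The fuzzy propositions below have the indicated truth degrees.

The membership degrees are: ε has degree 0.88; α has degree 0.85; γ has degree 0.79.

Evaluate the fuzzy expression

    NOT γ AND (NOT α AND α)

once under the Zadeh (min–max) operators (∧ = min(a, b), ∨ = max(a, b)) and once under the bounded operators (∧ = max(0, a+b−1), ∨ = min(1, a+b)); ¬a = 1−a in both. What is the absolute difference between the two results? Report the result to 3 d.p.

0.150

Under Zadeh (min–max):
  NOT γ = 1 − 0.79 = 0.21
  NOT α = 1 − 0.85 = 0.15
  NOT α AND α = min(a, b) on (0.15, 0.85) = 0.15
  NOT γ AND (NOT α AND α) = min(a, b) on (0.21, 0.15) = 0.15
  → value = 0.1500
Under bounded:
  NOT γ = 1 − 0.79 = 0.21
  NOT α = 1 − 0.85 = 0.15
  NOT α AND α = max(0, a+b−1) on (0.15, 0.85) = 0.00
  NOT γ AND (NOT α AND α) = max(0, a+b−1) on (0.21, 0.00) = 0.00
  → value = 0.0000
|0.1500 − 0.0000| = 0.150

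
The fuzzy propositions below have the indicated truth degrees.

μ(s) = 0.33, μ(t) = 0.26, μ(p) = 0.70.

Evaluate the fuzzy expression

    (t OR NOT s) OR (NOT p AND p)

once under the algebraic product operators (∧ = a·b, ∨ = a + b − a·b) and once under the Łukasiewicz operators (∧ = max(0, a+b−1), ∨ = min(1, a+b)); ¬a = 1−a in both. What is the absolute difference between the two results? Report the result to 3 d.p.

0.123

Under algebraic product:
  NOT s = 1 − 0.3300 = 0.6700
  t OR NOT s = a + b − a·b on (0.2600, 0.6700) = 0.7558
  NOT p = 1 − 0.7000 = 0.3000
  NOT p AND p = a·b on (0.3000, 0.7000) = 0.2100
  (t OR NOT s) OR (NOT p AND p) = a + b − a·b on (0.7558, 0.2100) = 0.8071
  → value = 0.8071
Under Łukasiewicz:
  NOT s = 1 − 0.33 = 0.67
  t OR NOT s = min(1, a+b) on (0.26, 0.67) = 0.93
  NOT p = 1 − 0.70 = 0.30
  NOT p AND p = max(0, a+b−1) on (0.30, 0.70) = 0.00
  (t OR NOT s) OR (NOT p AND p) = min(1, a+b) on (0.93, 0.00) = 0.93
  → value = 0.9300
|0.8071 − 0.9300| = 0.123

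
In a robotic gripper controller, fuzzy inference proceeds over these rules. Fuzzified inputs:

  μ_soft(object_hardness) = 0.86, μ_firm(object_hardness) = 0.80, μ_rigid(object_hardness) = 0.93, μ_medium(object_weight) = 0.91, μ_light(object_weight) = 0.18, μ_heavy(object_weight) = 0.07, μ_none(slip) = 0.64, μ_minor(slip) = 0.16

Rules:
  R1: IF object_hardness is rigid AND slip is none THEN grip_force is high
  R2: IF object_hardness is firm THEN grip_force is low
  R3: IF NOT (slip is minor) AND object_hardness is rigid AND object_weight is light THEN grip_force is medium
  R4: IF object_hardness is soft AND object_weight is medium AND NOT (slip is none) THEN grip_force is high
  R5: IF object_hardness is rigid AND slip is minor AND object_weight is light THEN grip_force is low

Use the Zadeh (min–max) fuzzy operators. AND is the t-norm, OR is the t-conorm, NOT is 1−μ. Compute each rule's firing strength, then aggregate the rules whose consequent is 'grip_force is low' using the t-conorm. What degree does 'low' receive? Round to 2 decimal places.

0.80

R1: rigid=0.93, none=0.64; AND[min(a, b)] → w = 0.64
R2: firm=0.80 → w = 0.80
R3: ¬minor=1−0.16=0.84, rigid=0.93, light=0.18; AND[min(a, b)] → w = 0.18
R4: soft=0.86, medium=0.91, ¬none=1−0.64=0.36; AND[min(a, b)] → w = 0.36
R5: rigid=0.93, minor=0.16, light=0.18; AND[min(a, b)] → w = 0.16
Rules with consequent 'low': {R2, R5} → strengths 0.80, 0.16
Aggregate via t-conorm [max(a, b)]: 0.80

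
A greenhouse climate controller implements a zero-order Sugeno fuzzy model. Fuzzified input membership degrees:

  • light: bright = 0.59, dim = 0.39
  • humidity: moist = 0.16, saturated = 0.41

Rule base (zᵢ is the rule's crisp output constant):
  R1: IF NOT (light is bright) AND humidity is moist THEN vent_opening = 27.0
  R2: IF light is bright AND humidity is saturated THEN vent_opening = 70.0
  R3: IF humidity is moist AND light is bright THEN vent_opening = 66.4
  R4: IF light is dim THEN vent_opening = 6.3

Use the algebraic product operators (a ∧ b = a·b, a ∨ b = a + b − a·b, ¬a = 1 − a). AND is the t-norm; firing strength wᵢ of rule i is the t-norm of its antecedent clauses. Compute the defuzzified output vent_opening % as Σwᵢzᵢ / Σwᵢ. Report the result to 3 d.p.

R1 (z=27.0): ¬bright=1−0.59=0.41, moist=0.16; AND[a·b] → w = 0.0656
R2 (z=70.0): bright=0.59, saturated=0.41; AND[a·b] → w = 0.2419
R3 (z=66.4): moist=0.16, bright=0.59; AND[a·b] → w = 0.0944
R4 (z=6.3): dim=0.39 → w = 0.3900
Weighted average = (0.0656·27.0 + 0.2419·70.0 + 0.0944·66.4 + 0.3900·6.3) / (0.0656 + 0.2419 + 0.0944 + 0.3900)
  = 27.4294 / 0.7919 = 34.637

34.637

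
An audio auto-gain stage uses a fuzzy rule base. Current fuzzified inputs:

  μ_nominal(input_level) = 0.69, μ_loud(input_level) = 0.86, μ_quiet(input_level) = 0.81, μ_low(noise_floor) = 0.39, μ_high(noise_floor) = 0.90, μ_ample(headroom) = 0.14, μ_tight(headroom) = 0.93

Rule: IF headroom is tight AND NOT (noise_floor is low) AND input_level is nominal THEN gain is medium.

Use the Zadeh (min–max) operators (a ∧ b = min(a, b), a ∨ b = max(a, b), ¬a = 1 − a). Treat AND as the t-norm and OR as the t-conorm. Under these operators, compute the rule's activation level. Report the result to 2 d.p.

0.61

firing strength: tight=0.93, ¬low=1−0.39=0.61, nominal=0.69; AND[min(a, b)] → w = 0.61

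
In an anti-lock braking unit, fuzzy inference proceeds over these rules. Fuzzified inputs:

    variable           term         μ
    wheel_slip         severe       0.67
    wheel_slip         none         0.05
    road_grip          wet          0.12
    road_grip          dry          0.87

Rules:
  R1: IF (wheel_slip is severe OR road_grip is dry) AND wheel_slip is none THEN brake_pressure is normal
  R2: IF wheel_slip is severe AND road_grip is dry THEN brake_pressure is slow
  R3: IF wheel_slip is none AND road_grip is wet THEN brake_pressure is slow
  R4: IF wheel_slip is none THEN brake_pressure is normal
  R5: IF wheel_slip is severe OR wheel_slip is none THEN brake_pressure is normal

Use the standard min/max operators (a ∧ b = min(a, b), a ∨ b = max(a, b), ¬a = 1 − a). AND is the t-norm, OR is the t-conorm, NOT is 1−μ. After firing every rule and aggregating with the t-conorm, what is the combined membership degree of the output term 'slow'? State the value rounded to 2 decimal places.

0.67

R1: (severe=0.67 OR dry=0.87) = 0.87; AND[min(a, b)] with none=0.05 → w = 0.05
R2: severe=0.67, dry=0.87; AND[min(a, b)] → w = 0.67
R3: none=0.05, wet=0.12; AND[min(a, b)] → w = 0.05
R4: none=0.05 → w = 0.05
R5: severe=0.67, none=0.05; OR[max(a, b)] → w = 0.67
Rules with consequent 'slow': {R2, R3} → strengths 0.67, 0.05
Aggregate via t-conorm [max(a, b)]: 0.67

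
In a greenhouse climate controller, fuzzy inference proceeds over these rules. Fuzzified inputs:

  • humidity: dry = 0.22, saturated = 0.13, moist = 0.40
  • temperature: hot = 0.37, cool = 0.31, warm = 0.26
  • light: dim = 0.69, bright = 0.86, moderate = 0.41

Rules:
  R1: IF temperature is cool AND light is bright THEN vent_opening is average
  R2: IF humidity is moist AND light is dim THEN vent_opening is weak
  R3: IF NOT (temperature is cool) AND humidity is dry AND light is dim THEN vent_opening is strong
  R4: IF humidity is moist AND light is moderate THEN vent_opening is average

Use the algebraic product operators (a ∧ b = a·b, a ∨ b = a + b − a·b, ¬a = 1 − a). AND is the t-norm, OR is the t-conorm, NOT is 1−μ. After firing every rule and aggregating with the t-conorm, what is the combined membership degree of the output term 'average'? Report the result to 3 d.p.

R1: cool=0.31, bright=0.86; AND[a·b] → w = 0.2666
R2: moist=0.40, dim=0.69; AND[a·b] → w = 0.2760
R3: ¬cool=1−0.31=0.69, dry=0.22, dim=0.69; AND[a·b] → w = 0.1047
R4: moist=0.40, moderate=0.41; AND[a·b] → w = 0.1640
Rules with consequent 'average': {R1, R4} → strengths 0.2666, 0.1640
Aggregate via t-conorm [a + b − a·b]: 0.3869

0.387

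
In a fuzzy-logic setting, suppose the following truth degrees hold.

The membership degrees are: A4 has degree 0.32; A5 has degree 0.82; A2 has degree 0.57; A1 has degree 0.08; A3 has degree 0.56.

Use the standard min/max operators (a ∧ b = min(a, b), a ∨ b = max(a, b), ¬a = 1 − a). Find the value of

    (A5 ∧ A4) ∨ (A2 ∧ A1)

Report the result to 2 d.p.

0.32

A5 ∧ A4 = min(a, b) on (0.82, 0.32) = 0.32
A2 ∧ A1 = min(a, b) on (0.57, 0.08) = 0.08
(A5 ∧ A4) ∨ (A2 ∧ A1) = max(a, b) on (0.32, 0.08) = 0.32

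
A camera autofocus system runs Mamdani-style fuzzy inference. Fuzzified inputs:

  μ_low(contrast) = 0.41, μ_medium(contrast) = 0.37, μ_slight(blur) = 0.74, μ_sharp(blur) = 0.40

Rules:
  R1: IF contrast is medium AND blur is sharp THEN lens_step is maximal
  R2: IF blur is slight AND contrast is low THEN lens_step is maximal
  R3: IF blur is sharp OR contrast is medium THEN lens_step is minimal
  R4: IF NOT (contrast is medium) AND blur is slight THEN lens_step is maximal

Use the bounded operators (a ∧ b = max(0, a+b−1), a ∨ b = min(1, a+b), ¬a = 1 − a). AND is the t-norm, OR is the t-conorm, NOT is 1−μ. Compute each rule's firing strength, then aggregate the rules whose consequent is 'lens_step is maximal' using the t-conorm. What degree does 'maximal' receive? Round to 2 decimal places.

R1: medium=0.37, sharp=0.40; AND[max(0, a+b−1)] → w = 0.00
R2: slight=0.74, low=0.41; AND[max(0, a+b−1)] → w = 0.15
R3: sharp=0.40, medium=0.37; OR[min(1, a+b)] → w = 0.77
R4: ¬medium=1−0.37=0.63, slight=0.74; AND[max(0, a+b−1)] → w = 0.37
Rules with consequent 'maximal': {R1, R2, R4} → strengths 0.00, 0.15, 0.37
Aggregate via t-conorm [min(1, a+b)]: 0.52

0.52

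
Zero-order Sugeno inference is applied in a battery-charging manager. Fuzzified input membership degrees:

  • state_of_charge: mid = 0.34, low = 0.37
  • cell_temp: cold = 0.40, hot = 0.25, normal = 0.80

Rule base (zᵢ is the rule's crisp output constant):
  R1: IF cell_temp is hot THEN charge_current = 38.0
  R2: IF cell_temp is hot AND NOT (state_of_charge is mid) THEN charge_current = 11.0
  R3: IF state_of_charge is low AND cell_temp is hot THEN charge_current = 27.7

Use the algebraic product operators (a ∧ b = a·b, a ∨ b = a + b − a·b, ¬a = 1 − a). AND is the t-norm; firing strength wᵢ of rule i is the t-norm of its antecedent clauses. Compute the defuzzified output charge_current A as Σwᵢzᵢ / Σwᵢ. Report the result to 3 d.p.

27.344

R1 (z=38.0): hot=0.25 → w = 0.2500
R2 (z=11.0): hot=0.25, ¬mid=1−0.34=0.66; AND[a·b] → w = 0.1650
R3 (z=27.7): low=0.37, hot=0.25; AND[a·b] → w = 0.0925
Weighted average = (0.2500·38.0 + 0.1650·11.0 + 0.0925·27.7) / (0.2500 + 0.1650 + 0.0925)
  = 13.8773 / 0.5075 = 27.344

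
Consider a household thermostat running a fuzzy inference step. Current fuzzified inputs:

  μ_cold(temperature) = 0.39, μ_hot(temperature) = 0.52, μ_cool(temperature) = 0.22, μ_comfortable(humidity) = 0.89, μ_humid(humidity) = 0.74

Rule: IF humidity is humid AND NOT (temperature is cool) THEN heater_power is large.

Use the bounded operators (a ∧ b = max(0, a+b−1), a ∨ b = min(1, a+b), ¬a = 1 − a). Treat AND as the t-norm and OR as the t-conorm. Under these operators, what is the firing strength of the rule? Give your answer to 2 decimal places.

firing strength: humid=0.74, ¬cool=1−0.22=0.78; AND[max(0, a+b−1)] → w = 0.52

0.52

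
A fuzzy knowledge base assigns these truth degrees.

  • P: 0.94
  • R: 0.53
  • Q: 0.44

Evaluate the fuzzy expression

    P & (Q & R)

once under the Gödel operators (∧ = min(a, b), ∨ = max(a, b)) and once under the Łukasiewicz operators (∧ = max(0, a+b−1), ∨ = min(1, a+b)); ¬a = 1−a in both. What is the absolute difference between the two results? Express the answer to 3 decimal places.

Under Gödel:
  Q & R = min(a, b) on (0.44, 0.53) = 0.44
  P & (Q & R) = min(a, b) on (0.94, 0.44) = 0.44
  → value = 0.4400
Under Łukasiewicz:
  Q & R = max(0, a+b−1) on (0.44, 0.53) = 0.00
  P & (Q & R) = max(0, a+b−1) on (0.94, 0.00) = 0.00
  → value = 0.0000
|0.4400 − 0.0000| = 0.440

0.440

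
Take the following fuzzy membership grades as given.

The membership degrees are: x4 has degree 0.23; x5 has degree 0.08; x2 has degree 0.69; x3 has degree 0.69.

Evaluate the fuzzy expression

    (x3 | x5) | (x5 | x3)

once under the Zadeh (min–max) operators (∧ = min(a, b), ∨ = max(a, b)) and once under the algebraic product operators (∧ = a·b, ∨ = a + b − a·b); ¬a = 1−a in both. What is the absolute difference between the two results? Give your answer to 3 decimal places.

Under Zadeh (min–max):
  x3 | x5 = max(a, b) on (0.69, 0.08) = 0.69
  x5 | x3 = max(a, b) on (0.08, 0.69) = 0.69
  (x3 | x5) | (x5 | x3) = max(a, b) on (0.69, 0.69) = 0.69
  → value = 0.6900
Under algebraic product:
  x3 | x5 = a + b − a·b on (0.6900, 0.0800) = 0.7148
  x5 | x3 = a + b − a·b on (0.0800, 0.6900) = 0.7148
  (x3 | x5) | (x5 | x3) = a + b − a·b on (0.7148, 0.7148) = 0.9187
  → value = 0.9187
|0.6900 − 0.9187| = 0.229

0.229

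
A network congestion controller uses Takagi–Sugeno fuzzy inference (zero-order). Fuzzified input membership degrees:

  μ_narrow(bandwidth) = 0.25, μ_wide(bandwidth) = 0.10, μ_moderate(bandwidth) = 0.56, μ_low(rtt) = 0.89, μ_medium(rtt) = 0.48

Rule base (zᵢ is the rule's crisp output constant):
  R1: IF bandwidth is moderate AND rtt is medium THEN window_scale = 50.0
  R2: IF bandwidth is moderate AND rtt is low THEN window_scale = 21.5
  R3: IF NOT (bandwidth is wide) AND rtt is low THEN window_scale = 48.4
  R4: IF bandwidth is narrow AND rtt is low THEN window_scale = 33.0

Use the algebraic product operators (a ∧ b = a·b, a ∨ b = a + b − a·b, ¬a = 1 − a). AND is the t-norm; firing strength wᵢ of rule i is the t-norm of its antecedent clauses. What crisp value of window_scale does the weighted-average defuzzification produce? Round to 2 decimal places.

R1 (z=50.0): moderate=0.56, medium=0.48; AND[a·b] → w = 0.2688
R2 (z=21.5): moderate=0.56, low=0.89; AND[a·b] → w = 0.4984
R3 (z=48.4): ¬wide=1−0.10=0.90, low=0.89; AND[a·b] → w = 0.8010
R4 (z=33.0): narrow=0.25, low=0.89; AND[a·b] → w = 0.2225
Weighted average = (0.2688·50.0 + 0.4984·21.5 + 0.8010·48.4 + 0.2225·33.0) / (0.2688 + 0.4984 + 0.8010 + 0.2225)
  = 70.2665 / 1.7907 = 39.24

39.24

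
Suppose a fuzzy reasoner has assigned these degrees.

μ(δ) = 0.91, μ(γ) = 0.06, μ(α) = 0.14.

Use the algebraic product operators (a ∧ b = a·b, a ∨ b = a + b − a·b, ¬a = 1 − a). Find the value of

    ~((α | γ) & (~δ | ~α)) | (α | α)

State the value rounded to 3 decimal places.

α | γ = a + b − a·b on (0.1400, 0.0600) = 0.1916
~δ = 1 − 0.9100 = 0.0900
~α = 1 − 0.1400 = 0.8600
~δ | ~α = a + b − a·b on (0.0900, 0.8600) = 0.8726
(α | γ) & (~δ | ~α) = a·b on (0.1916, 0.8726) = 0.1672
~((α | γ) & (~δ | ~α)) = 1 − 0.1672 = 0.8328
α | α = a + b − a·b on (0.1400, 0.1400) = 0.2604
~((α | γ) & (~δ | ~α)) | (α | α) = a + b − a·b on (0.8328, 0.2604) = 0.8763

0.876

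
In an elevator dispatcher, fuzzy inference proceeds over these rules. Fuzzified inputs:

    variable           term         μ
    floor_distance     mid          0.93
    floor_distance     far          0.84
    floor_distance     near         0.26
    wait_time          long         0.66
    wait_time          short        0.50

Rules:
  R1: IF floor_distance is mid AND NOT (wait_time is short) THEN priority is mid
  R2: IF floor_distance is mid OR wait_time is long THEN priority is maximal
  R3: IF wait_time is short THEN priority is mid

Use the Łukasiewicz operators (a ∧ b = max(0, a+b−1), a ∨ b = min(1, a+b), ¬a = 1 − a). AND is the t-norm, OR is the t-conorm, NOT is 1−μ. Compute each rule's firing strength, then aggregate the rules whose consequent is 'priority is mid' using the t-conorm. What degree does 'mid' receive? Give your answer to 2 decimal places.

R1: mid=0.93, ¬short=1−0.50=0.50; AND[max(0, a+b−1)] → w = 0.43
R2: mid=0.93, long=0.66; OR[min(1, a+b)] → w = 1.00
R3: short=0.50 → w = 0.50
Rules with consequent 'mid': {R1, R3} → strengths 0.43, 0.50
Aggregate via t-conorm [min(1, a+b)]: 0.93

0.93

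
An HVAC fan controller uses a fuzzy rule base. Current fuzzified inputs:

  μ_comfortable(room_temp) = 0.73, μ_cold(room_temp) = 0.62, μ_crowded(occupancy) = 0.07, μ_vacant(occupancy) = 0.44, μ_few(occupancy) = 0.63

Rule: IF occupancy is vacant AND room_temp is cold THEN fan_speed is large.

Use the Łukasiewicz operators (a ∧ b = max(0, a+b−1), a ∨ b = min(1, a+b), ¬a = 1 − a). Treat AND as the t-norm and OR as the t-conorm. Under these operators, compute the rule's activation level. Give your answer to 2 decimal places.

firing strength: vacant=0.44, cold=0.62; AND[max(0, a+b−1)] → w = 0.06

0.06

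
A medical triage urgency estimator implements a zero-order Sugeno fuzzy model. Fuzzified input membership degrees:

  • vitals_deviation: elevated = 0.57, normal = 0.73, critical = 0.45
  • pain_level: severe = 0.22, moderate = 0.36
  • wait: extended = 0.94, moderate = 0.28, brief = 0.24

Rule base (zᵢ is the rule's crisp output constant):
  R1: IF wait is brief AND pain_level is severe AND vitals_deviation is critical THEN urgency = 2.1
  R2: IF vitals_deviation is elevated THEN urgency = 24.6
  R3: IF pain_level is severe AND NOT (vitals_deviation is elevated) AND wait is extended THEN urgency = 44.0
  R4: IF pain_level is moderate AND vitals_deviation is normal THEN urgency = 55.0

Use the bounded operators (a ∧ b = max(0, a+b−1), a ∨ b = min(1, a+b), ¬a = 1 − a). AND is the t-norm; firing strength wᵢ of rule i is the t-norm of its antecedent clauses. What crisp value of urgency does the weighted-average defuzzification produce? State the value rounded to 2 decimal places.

R1 (z=2.1): brief=0.24, severe=0.22, critical=0.45; AND[max(0, a+b−1)] → w = 0.00
R2 (z=24.6): elevated=0.57 → w = 0.57
R3 (z=44.0): severe=0.22, ¬elevated=1−0.57=0.43, extended=0.94; AND[max(0, a+b−1)] → w = 0.00
R4 (z=55.0): moderate=0.36, normal=0.73; AND[max(0, a+b−1)] → w = 0.09
Weighted average = (0.00·2.1 + 0.57·24.6 + 0.00·44.0 + 0.09·55.0) / (0.00 + 0.57 + 0.00 + 0.09)
  = 18.9720 / 0.6600 = 28.75

28.75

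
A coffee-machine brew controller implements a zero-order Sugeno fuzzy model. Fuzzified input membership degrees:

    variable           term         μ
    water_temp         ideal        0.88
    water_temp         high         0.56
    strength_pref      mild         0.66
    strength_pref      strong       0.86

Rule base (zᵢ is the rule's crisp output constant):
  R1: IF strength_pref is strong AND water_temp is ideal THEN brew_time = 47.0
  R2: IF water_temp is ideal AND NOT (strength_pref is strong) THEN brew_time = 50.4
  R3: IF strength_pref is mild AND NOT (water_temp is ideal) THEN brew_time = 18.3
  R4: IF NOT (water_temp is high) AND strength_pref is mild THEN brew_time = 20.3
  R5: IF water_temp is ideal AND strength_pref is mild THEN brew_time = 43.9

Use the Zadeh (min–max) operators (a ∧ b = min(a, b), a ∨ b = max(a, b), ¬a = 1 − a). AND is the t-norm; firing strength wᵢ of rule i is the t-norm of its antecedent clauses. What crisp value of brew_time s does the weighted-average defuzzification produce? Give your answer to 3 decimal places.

R1 (z=47.0): strong=0.86, ideal=0.88; AND[min(a, b)] → w = 0.86
R2 (z=50.4): ideal=0.88, ¬strong=1−0.86=0.14; AND[min(a, b)] → w = 0.14
R3 (z=18.3): mild=0.66, ¬ideal=1−0.88=0.12; AND[min(a, b)] → w = 0.12
R4 (z=20.3): ¬high=1−0.56=0.44, mild=0.66; AND[min(a, b)] → w = 0.44
R5 (z=43.9): ideal=0.88, mild=0.66; AND[min(a, b)] → w = 0.66
Weighted average = (0.86·47.0 + 0.14·50.4 + 0.12·18.3 + 0.44·20.3 + 0.66·43.9) / (0.86 + 0.14 + 0.12 + 0.44 + 0.66)
  = 87.5780 / 2.2200 = 39.450

39.450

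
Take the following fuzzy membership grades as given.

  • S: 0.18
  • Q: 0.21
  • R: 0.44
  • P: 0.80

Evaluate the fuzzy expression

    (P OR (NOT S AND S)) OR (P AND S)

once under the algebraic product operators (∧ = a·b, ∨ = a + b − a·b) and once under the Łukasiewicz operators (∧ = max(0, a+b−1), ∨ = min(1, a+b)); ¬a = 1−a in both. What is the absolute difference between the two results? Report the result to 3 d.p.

Under algebraic product:
  NOT S = 1 − 0.1800 = 0.8200
  NOT S AND S = a·b on (0.8200, 0.1800) = 0.1476
  P OR (NOT S AND S) = a + b − a·b on (0.8000, 0.1476) = 0.8295
  P AND S = a·b on (0.8000, 0.1800) = 0.1440
  (P OR (NOT S AND S)) OR (P AND S) = a + b − a·b on (0.8295, 0.1440) = 0.8541
  → value = 0.8541
Under Łukasiewicz:
  NOT S = 1 − 0.18 = 0.82
  NOT S AND S = max(0, a+b−1) on (0.82, 0.18) = 0.00
  P OR (NOT S AND S) = min(1, a+b) on (0.80, 0.00) = 0.80
  P AND S = max(0, a+b−1) on (0.80, 0.18) = 0.00
  (P OR (NOT S AND S)) OR (P AND S) = min(1, a+b) on (0.80, 0.00) = 0.80
  → value = 0.8000
|0.8541 − 0.8000| = 0.054

0.054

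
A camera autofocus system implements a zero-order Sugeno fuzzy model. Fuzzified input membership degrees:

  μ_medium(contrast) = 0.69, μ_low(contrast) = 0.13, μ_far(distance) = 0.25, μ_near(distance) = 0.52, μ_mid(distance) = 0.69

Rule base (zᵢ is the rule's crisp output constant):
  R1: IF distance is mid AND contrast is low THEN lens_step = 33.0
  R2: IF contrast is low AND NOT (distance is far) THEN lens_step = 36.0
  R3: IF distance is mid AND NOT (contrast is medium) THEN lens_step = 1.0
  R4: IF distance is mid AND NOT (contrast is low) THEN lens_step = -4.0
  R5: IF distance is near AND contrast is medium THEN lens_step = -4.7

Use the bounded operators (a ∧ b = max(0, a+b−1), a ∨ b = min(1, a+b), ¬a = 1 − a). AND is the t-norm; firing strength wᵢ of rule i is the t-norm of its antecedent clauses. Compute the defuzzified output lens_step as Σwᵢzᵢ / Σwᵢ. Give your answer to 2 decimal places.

-4.19

R1 (z=33.0): mid=0.69, low=0.13; AND[max(0, a+b−1)] → w = 0.00
R2 (z=36.0): low=0.13, ¬far=1−0.25=0.75; AND[max(0, a+b−1)] → w = 0.00
R3 (z=1.0): mid=0.69, ¬medium=1−0.69=0.31; AND[max(0, a+b−1)] → w = 0.00
R4 (z=-4.0): mid=0.69, ¬low=1−0.13=0.87; AND[max(0, a+b−1)] → w = 0.56
R5 (z=-4.7): near=0.52, medium=0.69; AND[max(0, a+b−1)] → w = 0.21
Weighted average = (0.00·33.0 + 0.00·36.0 + 0.00·1.0 + 0.56·-4.0 + 0.21·-4.7) / (0.00 + 0.00 + 0.00 + 0.56 + 0.21)
  = -3.2270 / 0.7700 = -4.19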